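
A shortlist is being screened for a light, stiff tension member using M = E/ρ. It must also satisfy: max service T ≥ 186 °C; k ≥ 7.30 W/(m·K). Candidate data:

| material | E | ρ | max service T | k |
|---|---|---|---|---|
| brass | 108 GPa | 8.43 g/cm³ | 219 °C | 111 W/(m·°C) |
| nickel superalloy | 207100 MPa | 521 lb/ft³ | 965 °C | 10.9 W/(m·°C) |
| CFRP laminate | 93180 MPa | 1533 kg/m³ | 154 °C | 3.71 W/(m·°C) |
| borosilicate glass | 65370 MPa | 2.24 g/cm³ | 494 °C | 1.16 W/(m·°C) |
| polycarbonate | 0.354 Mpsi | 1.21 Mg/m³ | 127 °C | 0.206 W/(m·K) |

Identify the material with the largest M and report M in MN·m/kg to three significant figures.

nickel superalloy, M = 24.8 MN·m/kg

Screen on constraints: max service T ≥ 186 °C; k ≥ 7.30 W/(m·K). Survivors: brass, nickel superalloy.
Putting every candidate on a common basis:
  brass: E = 108.0 GPa, ρ = 8430 kg/m³
  nickel superalloy: E = 207.1 GPa, ρ = 8346 kg/m³
  nickel superalloy: M = 24.8 MN·m/kg
  brass: M = 12.8 MN·m/kg
The maximum is for nickel superalloy.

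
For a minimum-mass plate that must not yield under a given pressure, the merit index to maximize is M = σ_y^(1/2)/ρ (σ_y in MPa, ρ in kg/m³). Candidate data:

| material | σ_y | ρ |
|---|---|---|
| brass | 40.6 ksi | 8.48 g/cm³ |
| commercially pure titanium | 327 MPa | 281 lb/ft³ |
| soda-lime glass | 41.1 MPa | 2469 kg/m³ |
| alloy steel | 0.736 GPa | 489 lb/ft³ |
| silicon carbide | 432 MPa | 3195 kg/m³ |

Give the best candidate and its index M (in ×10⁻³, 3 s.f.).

silicon carbide, M = 6.51×10⁻³

Putting every candidate on a common basis:
  brass: σ_y = 279.9 MPa, ρ = 8480 kg/m³
  commercially pure titanium: σ_y = 327.0 MPa, ρ = 4501 kg/m³
  soda-lime glass: σ_y = 41.10 MPa, ρ = 2469 kg/m³
  alloy steel: σ_y = 736.0 MPa, ρ = 7833 kg/m³
  silicon carbide: σ_y = 432.0 MPa, ρ = 3195 kg/m³
  silicon carbide: M = 6.51×10⁻³
  commercially pure titanium: M = 4.02×10⁻³
  alloy steel: M = 3.46×10⁻³
  soda-lime glass: M = 2.60×10⁻³
  brass: M = 1.97×10⁻³
Silicon carbide ranks first.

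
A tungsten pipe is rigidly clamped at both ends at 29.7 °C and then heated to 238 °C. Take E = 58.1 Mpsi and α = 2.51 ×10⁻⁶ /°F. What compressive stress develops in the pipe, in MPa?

377 MPa

E = 58.1 Mpsi = 400.6 GPa.
α = 2.51×10⁻⁶/°F × 9/5 = 4.52×10⁻⁶/K.
ΔT = 208.3 K. Constrained thermal stress σ = E·α·ΔT = 400.6×10³ MPa × 4.52×10⁻⁶ × 208.3 = 377 MPa (compressive).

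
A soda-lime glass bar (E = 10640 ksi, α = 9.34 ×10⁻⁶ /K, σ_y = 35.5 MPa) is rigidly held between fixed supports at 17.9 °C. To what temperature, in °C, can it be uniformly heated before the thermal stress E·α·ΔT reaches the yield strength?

69.7 °C

E = 10640 ksi = 73.36 GPa.
E·α·ΔT = 35.50 MPa ⇒ ΔT = 35.50 / (73.36×10³ × 9.34×10⁻⁶) = 51.81 K.
T = 17.9 + 51.81 = 69.71 °C.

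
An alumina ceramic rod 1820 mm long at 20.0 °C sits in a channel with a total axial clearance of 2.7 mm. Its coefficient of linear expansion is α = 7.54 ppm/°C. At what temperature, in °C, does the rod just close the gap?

α·L₀·ΔT = 2.7 mm ⇒ ΔT = 2.7 / (7.54×10⁻⁶ × 1820.0) = 196.8 K.
T = 20.0 + 196.8 = 216.8 °C.

217 °C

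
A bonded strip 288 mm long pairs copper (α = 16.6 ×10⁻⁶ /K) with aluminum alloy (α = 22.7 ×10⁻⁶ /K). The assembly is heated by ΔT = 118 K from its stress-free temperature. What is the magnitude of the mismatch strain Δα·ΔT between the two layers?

7.20×10⁻⁴

Δα = |16.6 − 22.7|×10⁻⁶/K = 6.10×10⁻⁶/K.
Mismatch strain = Δα·ΔT = 6.10×10⁻⁶ × 118.0 = 7.20×10⁻⁴.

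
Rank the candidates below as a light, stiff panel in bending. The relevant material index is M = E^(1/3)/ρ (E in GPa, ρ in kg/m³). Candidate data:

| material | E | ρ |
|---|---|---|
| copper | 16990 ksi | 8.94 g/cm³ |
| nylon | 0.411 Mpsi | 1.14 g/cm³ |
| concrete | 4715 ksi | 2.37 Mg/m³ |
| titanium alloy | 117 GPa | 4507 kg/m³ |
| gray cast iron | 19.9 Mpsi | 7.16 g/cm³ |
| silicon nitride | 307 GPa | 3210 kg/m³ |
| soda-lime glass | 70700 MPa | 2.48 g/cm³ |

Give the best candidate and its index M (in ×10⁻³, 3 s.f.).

silicon nitride, M = 2.10×10⁻³

Normalizing units and computing the index:
  copper: E = 117.1 GPa, ρ = 8940 kg/m³
  nylon: E = 2.834 GPa, ρ = 1140 kg/m³
  concrete: E = 32.51 GPa, ρ = 2370 kg/m³
  titanium alloy: E = 117.0 GPa, ρ = 4507 kg/m³
  gray cast iron: E = 137.2 GPa, ρ = 7160 kg/m³
  silicon nitride: E = 307.0 GPa, ρ = 3210 kg/m³
  soda-lime glass: E = 70.70 GPa, ρ = 2480 kg/m³
  silicon nitride: M = 2.10×10⁻³
  soda-lime glass: M = 1.67×10⁻³
  concrete: M = 1.35×10⁻³
  nylon: M = 1.24×10⁻³
  titanium alloy: M = 1.09×10⁻³
  gray cast iron: M = 0.720×10⁻³
  copper: M = 0.547×10⁻³
Silicon nitride ranks first.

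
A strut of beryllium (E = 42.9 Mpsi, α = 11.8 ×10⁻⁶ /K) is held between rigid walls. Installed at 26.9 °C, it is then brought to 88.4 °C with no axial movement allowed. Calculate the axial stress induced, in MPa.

E = 42.9 Mpsi = 295.8 GPa.
ΔT = 61.50 K. Constrained thermal stress σ = E·α·ΔT = 295.8×10³ MPa × 11.8×10⁻⁶ × 61.50 = 215 MPa (compressive).

215 MPa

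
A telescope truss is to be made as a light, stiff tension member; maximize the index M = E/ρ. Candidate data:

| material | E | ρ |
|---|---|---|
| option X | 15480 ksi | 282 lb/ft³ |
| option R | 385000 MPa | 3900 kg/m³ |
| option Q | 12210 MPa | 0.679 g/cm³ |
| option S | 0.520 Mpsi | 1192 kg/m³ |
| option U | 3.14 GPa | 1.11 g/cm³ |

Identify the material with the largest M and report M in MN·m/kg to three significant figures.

In SI units:
  option X: E = 106.7 GPa, ρ = 4517 kg/m³
  option R: E = 385.0 GPa, ρ = 3900 kg/m³
  option Q: E = 12.21 GPa, ρ = 679.0 kg/m³
  option S: E = 3.585 GPa, ρ = 1192 kg/m³
  option U: E = 3.140 GPa, ρ = 1110 kg/m³
  option R: M = 98.7 MN·m/kg
  option X: M = 23.6 MN·m/kg
  option Q: M = 18.0 MN·m/kg
  option S: M = 3.01 MN·m/kg
  option U: M = 2.83 MN·m/kg
Highest index: option R.

option R, M = 98.7 MN·m/kg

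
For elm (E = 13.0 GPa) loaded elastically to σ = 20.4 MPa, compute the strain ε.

ε = σ/E = 20.4 / 13000 = 1.57×10⁻³.

1.57×10⁻³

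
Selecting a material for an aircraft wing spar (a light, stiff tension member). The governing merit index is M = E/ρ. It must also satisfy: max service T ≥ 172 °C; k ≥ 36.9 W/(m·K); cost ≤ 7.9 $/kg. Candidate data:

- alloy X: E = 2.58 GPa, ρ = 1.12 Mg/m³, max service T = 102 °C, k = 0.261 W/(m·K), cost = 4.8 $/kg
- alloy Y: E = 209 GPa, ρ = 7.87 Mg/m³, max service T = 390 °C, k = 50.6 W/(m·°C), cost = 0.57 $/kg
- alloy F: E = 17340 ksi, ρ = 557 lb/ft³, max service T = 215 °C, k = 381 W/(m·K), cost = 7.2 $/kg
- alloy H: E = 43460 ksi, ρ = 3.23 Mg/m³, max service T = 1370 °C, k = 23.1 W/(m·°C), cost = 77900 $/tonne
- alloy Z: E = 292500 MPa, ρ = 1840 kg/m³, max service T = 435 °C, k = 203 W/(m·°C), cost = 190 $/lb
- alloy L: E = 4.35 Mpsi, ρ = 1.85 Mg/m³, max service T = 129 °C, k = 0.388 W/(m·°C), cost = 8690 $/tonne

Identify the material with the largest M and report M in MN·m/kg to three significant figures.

alloy Y, M = 26.6 MN·m/kg

Screen on constraints: max service T ≥ 172 °C; k ≥ 36.9 W/(m·K); cost ≤ 7.9 $/kg. Survivors: alloy Y, alloy F.
Putting every candidate on a common basis:
  alloy Y: E = 209.0 GPa, ρ = 7870 kg/m³
  alloy F: E = 119.6 GPa, ρ = 8922 kg/m³
  alloy Y: M = 26.6 MN·m/kg
  alloy F: M = 13.4 MN·m/kg
Alloy Y ranks first.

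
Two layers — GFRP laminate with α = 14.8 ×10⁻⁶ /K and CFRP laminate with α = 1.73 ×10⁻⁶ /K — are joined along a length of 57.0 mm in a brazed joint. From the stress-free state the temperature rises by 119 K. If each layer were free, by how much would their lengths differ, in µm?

88.7 µm

Δα = |14.8 − 1.73|×10⁻⁶/K = 13.1×10⁻⁶/K.
ΔL_mismatch = Δα·L·ΔT = 13.1×10⁻⁶ × 57.0 mm × 119.0 K = 88.7 µm.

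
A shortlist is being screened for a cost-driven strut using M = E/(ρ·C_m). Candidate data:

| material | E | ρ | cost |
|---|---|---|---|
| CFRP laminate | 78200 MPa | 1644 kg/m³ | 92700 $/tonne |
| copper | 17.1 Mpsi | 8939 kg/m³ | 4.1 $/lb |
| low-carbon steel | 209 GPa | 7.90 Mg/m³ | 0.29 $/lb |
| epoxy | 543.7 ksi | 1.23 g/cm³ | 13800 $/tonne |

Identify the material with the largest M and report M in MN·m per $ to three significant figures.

Convert each candidate to consistent units, then evaluate M:
  CFRP laminate: E = 78.20 GPa, ρ = 1644 kg/m³, cost = 92.70 $/kg
  copper: E = 117.9 GPa, ρ = 8939 kg/m³, cost = 9.039 $/kg
  low-carbon steel: E = 209.0 GPa, ρ = 7900 kg/m³, cost = 0.6393 $/kg
  epoxy: E = 3.749 GPa, ρ = 1230 kg/m³, cost = 13.80 $/kg
  low-carbon steel: M = 41.4 MN·m per $
  copper: M = 1.46 MN·m per $
  CFRP laminate: M = 0.513 MN·m per $
  epoxy: M = 0.221 MN·m per $
Highest index: low-carbon steel.

low-carbon steel, M = 41.4 MN·m per $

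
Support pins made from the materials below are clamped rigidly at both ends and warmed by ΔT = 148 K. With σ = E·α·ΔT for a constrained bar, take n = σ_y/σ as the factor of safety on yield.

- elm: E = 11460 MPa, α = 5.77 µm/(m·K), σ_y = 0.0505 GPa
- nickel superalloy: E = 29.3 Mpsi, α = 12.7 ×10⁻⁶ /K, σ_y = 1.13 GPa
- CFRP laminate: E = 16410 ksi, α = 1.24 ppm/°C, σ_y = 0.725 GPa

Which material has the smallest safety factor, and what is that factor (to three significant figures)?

nickel superalloy, n = 2.98

In consistent units (E in GPa, α in ×10⁻⁶/K, σ_y in MPa):
  elm: E = 11.46, α = 5.77, σ_y = 50.50 → σ = 9.79 MPa, n = 5.16
  nickel superalloy: E = 202.0, α = 12.7, σ_y = 1130 → σ = 380 MPa, n = 2.98
  CFRP laminate: E = 113.1, α = 1.24, σ_y = 725.0 → σ = 20.8 MPa, n = 34.9
Smallest n: nickel superalloy with n = 2.98.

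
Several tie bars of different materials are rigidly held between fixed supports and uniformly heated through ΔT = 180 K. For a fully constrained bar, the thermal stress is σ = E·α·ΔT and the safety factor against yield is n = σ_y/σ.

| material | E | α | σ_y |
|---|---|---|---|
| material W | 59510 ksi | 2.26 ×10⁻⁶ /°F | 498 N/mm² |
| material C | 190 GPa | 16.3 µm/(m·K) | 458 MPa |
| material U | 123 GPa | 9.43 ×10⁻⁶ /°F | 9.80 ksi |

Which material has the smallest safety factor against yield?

material U

Per material, after unit conversion:
  material W: E = 410.3, α = 4.07, σ_y = 498.0 → σ = 300 MPa, n = 1.66
  material C: E = 190.0, α = 16.3, σ_y = 458.0 → σ = 557 MPa, n = 0.822
  material U: E = 123.0, α = 17.0, σ_y = 67.57 → σ = 376 MPa, n = 0.180
Material U has the lowest safety factor, n = 0.180.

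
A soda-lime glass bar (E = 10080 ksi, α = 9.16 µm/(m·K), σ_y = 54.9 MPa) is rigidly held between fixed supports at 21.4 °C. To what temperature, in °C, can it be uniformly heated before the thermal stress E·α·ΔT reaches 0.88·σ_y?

97.3 °C

E = 10080 ksi = 69.50 GPa.
E·α·ΔT = 48.31 MPa ⇒ ΔT = 48.31 / (69.50×10³ × 9.16×10⁻⁶) = 75.89 K.
T = 21.4 + 75.89 = 97.29 °C.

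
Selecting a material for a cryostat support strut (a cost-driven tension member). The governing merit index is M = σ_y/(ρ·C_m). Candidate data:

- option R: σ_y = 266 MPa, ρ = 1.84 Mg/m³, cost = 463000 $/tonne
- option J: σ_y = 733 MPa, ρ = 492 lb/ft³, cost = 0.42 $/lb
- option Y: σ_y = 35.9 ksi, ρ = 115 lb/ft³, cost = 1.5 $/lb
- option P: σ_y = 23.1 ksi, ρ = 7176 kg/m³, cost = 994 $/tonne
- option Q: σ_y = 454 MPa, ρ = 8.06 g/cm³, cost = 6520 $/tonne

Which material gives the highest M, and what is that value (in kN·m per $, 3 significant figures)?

Normalizing units and computing the index:
  option R: σ_y = 266.0 MPa, ρ = 1840 kg/m³, cost = 463.0 $/kg
  option J: σ_y = 733.0 MPa, ρ = 7881 kg/m³, cost = 0.9259 $/kg
  option Y: σ_y = 247.5 MPa, ρ = 1842 kg/m³, cost = 3.307 $/kg
  option P: σ_y = 159.3 MPa, ρ = 7176 kg/m³, cost = 0.9940 $/kg
  option Q: σ_y = 454.0 MPa, ρ = 8060 kg/m³, cost = 6.520 $/kg
  option J: M = 100 kN·m per $
  option Y: M = 40.6 kN·m per $
  option P: M = 22.3 kN·m per $
  option Q: M = 8.64 kN·m per $
  option R: M = 0.312 kN·m per $
Option J has the largest M.

option J, M = 100 kN·m per $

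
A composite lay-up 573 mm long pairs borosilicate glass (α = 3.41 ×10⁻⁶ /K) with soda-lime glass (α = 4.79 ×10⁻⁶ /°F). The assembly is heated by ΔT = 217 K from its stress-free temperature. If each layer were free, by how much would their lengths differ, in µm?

soda-lime glass: α = 4.79×10⁻⁶/°F × 9/5 = 8.62×10⁻⁶/K.
Δα = |3.41 − 8.62|×10⁻⁶/K = 5.21×10⁻⁶/K.
ΔL_mismatch = Δα·L·ΔT = 5.21×10⁻⁶ × 573.0 mm × 217.0 K = 648 µm.

648 µm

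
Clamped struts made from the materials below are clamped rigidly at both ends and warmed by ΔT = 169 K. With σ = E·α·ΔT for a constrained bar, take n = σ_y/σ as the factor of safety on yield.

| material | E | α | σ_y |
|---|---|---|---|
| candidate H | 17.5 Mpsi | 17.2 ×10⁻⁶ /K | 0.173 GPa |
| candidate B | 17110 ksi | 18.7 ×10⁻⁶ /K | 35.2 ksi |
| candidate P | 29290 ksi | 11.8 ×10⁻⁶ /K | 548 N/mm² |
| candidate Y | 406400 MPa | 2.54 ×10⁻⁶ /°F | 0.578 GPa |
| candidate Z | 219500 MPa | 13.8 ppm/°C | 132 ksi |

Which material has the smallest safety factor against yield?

candidate H

In consistent units (E in GPa, α in ×10⁻⁶/K, σ_y in MPa):
  candidate H: E = 120.7, α = 17.2, σ_y = 173.0 → σ = 351 MPa, n = 0.493
  candidate B: E = 118.0, α = 18.7, σ_y = 242.7 → σ = 373 MPa, n = 0.651
  candidate P: E = 201.9, α = 11.8, σ_y = 548.0 → σ = 403 MPa, n = 1.36
  candidate Y: E = 406.4, α = 4.57, σ_y = 578.0 → σ = 314 MPa, n = 1.84
  candidate Z: E = 219.5, α = 13.8, σ_y = 910.1 → σ = 512 MPa, n = 1.78
The minimum is candidate H at n = 0.493.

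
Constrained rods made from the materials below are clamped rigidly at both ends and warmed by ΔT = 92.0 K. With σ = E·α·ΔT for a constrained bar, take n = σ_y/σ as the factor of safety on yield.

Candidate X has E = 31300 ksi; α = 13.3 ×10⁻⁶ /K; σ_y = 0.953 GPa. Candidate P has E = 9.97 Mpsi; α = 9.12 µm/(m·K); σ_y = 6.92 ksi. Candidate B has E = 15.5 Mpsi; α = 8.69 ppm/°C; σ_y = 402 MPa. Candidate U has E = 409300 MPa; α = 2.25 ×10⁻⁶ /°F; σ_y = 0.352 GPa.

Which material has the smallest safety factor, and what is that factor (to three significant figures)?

candidate P, n = 0.827

Converting E to GPa, α to ×10⁻⁶/K, σ_y to MPa, then σ and n for each:
  candidate X: E = 215.8, α = 13.3, σ_y = 953.0 → σ = 264 MPa, n = 3.61
  candidate P: E = 68.74, α = 9.12, σ_y = 47.71 → σ = 57.7 MPa, n = 0.827
  candidate B: E = 106.9, α = 8.69, σ_y = 402.0 → σ = 85.4 MPa, n = 4.71
  candidate U: E = 409.3, α = 4.05, σ_y = 352.0 → σ = 153 MPa, n = 2.31
The minimum is candidate P at n = 0.827.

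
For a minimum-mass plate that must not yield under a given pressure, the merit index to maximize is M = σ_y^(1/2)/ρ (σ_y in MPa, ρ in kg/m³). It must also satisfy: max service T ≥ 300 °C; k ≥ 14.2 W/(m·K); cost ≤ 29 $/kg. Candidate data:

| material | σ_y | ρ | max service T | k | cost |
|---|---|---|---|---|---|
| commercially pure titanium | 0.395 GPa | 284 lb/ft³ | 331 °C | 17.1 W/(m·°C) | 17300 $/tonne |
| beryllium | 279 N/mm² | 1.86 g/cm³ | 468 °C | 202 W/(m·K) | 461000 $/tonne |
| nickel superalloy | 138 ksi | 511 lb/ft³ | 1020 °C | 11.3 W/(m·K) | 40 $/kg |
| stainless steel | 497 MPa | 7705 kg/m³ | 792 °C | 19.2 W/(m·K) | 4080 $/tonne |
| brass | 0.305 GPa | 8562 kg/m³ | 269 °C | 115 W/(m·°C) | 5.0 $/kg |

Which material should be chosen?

commercially pure titanium

Screen on constraints: max service T ≥ 300 °C; k ≥ 14.2 W/(m·K); cost ≤ 29 $/kg. Survivors: commercially pure titanium, stainless steel.
In SI units:
  commercially pure titanium: σ_y = 395.0 MPa, ρ = 4549 kg/m³
  stainless steel: σ_y = 497.0 MPa, ρ = 7705 kg/m³
  commercially pure titanium: M = 4.37×10⁻³
  stainless steel: M = 2.89×10⁻³
Highest index: commercially pure titanium.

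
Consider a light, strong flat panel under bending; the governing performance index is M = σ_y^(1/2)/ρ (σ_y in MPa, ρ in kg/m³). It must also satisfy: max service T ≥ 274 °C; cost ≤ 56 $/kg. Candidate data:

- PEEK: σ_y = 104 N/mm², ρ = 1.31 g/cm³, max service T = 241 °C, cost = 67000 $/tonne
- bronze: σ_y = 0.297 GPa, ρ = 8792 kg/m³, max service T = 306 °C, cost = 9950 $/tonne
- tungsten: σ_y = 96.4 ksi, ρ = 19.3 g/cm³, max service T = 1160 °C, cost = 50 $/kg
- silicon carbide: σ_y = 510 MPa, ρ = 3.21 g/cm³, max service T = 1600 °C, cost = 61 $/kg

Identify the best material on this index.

Screen on constraints: max service T ≥ 274 °C; cost ≤ 56 $/kg. Survivors: bronze, tungsten.
Putting every candidate on a common basis:
  bronze: σ_y = 297.0 MPa, ρ = 8792 kg/m³
  tungsten: σ_y = 664.7 MPa, ρ = 19300 kg/m³
  bronze: M = 1.96×10⁻³
  tungsten: M = 1.34×10⁻³
Bronze has the largest M.

bronze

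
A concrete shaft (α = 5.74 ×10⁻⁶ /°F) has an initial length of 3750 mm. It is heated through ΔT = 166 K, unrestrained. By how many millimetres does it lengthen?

Convert α: 5.74×10⁻⁶/°F × (9/5) = 10.3×10⁻⁶/K.
ΔL = α·L₀·ΔT = 10.3×10⁻⁶ × 3750 mm × 166.0 K = 6.43 mm.

6.43 mm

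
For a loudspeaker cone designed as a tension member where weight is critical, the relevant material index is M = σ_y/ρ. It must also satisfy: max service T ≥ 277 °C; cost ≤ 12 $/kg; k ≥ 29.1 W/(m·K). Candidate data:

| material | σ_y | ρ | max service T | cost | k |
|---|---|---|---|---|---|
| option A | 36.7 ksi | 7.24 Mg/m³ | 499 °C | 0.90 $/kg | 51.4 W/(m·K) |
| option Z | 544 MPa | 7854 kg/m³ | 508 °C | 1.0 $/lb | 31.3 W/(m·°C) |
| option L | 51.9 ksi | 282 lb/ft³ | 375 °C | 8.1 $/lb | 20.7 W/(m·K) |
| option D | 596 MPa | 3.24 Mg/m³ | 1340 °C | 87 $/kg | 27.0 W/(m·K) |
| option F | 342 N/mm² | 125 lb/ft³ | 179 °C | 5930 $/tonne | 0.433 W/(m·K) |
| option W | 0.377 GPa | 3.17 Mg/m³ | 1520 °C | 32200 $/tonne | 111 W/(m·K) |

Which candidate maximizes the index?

option Z

Screen on constraints: max service T ≥ 277 °C; cost ≤ 12 $/kg; k ≥ 29.1 W/(m·K). Survivors: option A, option Z.
Normalizing units and computing the index:
  option A: σ_y = 253.0 MPa, ρ = 7240 kg/m³
  option Z: σ_y = 544.0 MPa, ρ = 7854 kg/m³
  option Z: M = 69.3 kN·m/kg
  option A: M = 34.9 kN·m/kg
Highest index: option Z.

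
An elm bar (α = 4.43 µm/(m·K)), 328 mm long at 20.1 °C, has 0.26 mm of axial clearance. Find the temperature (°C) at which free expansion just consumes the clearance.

α·L₀·ΔT = 0.26 mm ⇒ ΔT = 0.26 / (4.43×10⁻⁶ × 328.0) = 178.9 K.
T = 20.1 + 178.9 = 199.0 °C.

199 °C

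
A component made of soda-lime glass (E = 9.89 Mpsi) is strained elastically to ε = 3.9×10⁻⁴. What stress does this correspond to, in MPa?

26.6 MPa

E = 9.89 Mpsi = 68.19 GPa.
σ = E·ε = 68190 MPa × 3.9×10⁻⁴ = 26.6 MPa.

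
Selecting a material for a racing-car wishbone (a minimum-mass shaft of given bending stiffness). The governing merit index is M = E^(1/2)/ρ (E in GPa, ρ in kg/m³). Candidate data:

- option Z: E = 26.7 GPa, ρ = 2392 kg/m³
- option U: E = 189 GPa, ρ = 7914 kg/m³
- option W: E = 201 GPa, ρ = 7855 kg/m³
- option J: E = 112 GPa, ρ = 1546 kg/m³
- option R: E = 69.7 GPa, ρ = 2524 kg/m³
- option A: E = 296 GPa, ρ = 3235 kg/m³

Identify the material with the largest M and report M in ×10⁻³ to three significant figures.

option J, M = 6.85×10⁻³

Per-candidate index values:
  option J: M = 6.85×10⁻³
  option A: M = 5.32×10⁻³
  option R: M = 3.31×10⁻³
  option Z: M = 2.16×10⁻³
  option W: M = 1.80×10⁻³
  option U: M = 1.74×10⁻³
Highest index: option J.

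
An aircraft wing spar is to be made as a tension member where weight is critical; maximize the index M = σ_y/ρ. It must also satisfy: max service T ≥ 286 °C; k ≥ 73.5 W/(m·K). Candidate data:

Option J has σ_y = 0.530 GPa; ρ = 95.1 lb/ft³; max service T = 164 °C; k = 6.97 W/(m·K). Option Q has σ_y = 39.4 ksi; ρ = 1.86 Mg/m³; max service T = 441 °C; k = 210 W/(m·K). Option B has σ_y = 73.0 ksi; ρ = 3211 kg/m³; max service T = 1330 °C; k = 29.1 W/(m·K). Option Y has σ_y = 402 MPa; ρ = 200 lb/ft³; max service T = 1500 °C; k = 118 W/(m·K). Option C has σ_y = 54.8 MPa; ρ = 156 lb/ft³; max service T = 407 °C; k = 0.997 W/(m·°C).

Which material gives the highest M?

Screen on constraints: max service T ≥ 286 °C; k ≥ 73.5 W/(m·K). Survivors: option Q, option Y.
Convert each candidate to consistent units, then evaluate M:
  option Q: σ_y = 271.7 MPa, ρ = 1860 kg/m³
  option Y: σ_y = 402.0 MPa, ρ = 3204 kg/m³
  option Q: M = 146 kN·m/kg
  option Y: M = 125 kN·m/kg
Option Q has the largest M.

option Q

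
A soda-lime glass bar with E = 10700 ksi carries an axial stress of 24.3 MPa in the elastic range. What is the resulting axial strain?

E = 10700 ksi = 73.77 GPa = 73770 MPa.
ε = σ/E = 24.3 / 73770 = 3.29×10⁻⁴.

3.29×10⁻⁴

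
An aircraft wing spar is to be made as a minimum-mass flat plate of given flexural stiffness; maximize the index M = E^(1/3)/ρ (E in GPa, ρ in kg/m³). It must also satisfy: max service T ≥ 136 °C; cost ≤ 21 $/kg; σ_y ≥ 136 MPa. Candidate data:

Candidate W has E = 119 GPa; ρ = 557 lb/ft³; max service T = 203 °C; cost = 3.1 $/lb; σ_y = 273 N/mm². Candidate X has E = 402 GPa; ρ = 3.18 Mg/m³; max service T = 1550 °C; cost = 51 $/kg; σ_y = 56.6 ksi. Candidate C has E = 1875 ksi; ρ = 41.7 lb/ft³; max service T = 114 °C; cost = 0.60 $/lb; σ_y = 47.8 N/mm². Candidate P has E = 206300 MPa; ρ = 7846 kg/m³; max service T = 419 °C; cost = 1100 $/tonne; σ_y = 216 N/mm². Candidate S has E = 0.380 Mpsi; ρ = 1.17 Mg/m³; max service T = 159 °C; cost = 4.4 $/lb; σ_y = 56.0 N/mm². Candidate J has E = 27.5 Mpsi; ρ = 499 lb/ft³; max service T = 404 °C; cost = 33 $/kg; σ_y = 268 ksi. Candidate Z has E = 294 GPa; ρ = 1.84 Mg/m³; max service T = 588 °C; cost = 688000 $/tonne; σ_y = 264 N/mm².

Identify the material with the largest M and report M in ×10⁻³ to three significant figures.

Screen on constraints: max service T ≥ 136 °C; cost ≤ 21 $/kg; σ_y ≥ 136 MPa. Survivors: candidate W, candidate P.
Putting every candidate on a common basis:
  candidate W: E = 119.0 GPa, ρ = 8922 kg/m³
  candidate P: E = 206.3 GPa, ρ = 7846 kg/m³
  candidate P: M = 0.753×10⁻³
  candidate W: M = 0.551×10⁻³
Highest index: candidate P.

candidate P, M = 0.753×10⁻³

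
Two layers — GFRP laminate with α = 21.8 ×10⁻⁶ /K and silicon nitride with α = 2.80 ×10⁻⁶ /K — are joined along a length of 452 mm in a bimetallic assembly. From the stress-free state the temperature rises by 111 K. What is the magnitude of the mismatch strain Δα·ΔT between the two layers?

Δα = |21.8 − 2.80|×10⁻⁶/K = 19.0×10⁻⁶/K.
Mismatch strain = Δα·ΔT = 19.0×10⁻⁶ × 111.0 = 2.11×10⁻³.

2.11×10⁻³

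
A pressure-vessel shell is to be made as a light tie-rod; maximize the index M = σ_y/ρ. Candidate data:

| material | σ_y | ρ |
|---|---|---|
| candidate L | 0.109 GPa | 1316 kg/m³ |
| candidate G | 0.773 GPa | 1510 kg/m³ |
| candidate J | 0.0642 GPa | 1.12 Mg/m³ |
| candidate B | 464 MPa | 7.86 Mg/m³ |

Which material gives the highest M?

candidate G

After converting to SI:
  candidate L: σ_y = 109.0 MPa, ρ = 1316 kg/m³
  candidate G: σ_y = 773.0 MPa, ρ = 1510 kg/m³
  candidate J: σ_y = 64.20 MPa, ρ = 1120 kg/m³
  candidate B: σ_y = 464.0 MPa, ρ = 7860 kg/m³
  candidate G: M = 512 kN·m/kg
  candidate L: M = 82.8 kN·m/kg
  candidate B: M = 59.0 kN·m/kg
  candidate J: M = 57.3 kN·m/kg
The maximum is for candidate G.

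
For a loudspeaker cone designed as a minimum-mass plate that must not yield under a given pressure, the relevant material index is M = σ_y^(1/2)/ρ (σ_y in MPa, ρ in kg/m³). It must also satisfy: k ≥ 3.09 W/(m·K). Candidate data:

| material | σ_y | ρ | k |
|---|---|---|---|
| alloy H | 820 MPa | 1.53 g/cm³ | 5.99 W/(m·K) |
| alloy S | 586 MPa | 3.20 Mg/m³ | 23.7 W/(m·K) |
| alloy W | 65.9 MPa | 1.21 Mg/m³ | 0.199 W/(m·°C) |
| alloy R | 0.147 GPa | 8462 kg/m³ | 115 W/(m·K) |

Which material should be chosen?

Screen on constraints: k ≥ 3.09 W/(m·K). Survivors: alloy H, alloy S, alloy R.
In SI units:
  alloy H: σ_y = 820.0 MPa, ρ = 1530 kg/m³
  alloy S: σ_y = 586.0 MPa, ρ = 3200 kg/m³
  alloy R: σ_y = 147.0 MPa, ρ = 8462 kg/m³
  alloy H: M = 18.7×10⁻³
  alloy S: M = 7.56×10⁻³
  alloy R: M = 1.43×10⁻³
Alloy H ranks first.

alloy H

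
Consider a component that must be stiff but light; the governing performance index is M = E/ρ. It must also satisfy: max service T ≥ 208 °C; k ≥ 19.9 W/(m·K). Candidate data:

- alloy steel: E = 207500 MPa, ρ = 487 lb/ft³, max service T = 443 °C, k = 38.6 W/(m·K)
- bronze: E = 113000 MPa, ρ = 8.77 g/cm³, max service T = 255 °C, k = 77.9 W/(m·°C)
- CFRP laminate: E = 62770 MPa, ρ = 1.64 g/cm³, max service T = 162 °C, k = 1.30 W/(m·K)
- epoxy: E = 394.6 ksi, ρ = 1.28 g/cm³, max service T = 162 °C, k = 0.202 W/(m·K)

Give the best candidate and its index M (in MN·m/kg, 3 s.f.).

Screen on constraints: max service T ≥ 208 °C; k ≥ 19.9 W/(m·K). Survivors: alloy steel, bronze.
After converting to SI:
  alloy steel: E = 207.5 GPa, ρ = 7801 kg/m³
  bronze: E = 113.0 GPa, ρ = 8770 kg/m³
  alloy steel: M = 26.6 MN·m/kg
  bronze: M = 12.9 MN·m/kg
Highest index: alloy steel.

alloy steel, M = 26.6 MN·m/kg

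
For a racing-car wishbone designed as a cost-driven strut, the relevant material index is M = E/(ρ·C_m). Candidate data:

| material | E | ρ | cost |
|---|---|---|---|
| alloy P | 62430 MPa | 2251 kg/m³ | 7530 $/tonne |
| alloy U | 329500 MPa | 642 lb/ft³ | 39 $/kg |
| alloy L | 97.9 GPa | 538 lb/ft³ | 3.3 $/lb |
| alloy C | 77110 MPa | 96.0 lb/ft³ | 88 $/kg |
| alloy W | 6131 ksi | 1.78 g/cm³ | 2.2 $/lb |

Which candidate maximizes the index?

alloy W

Normalizing units and computing the index:
  alloy P: E = 62.43 GPa, ρ = 2251 kg/m³, cost = 7.530 $/kg
  alloy U: E = 329.5 GPa, ρ = 10280 kg/m³, cost = 39.00 $/kg
  alloy L: E = 97.90 GPa, ρ = 8618 kg/m³, cost = 7.275 $/kg
  alloy C: E = 77.11 GPa, ρ = 1538 kg/m³, cost = 88.00 $/kg
  alloy W: E = 42.27 GPa, ρ = 1780 kg/m³, cost = 4.850 $/kg
  alloy W: M = 4.90 MN·m per $
  alloy P: M = 3.68 MN·m per $
  alloy L: M = 1.56 MN·m per $
  alloy U: M = 0.822 MN·m per $
  alloy C: M = 0.570 MN·m per $
Highest index: alloy W.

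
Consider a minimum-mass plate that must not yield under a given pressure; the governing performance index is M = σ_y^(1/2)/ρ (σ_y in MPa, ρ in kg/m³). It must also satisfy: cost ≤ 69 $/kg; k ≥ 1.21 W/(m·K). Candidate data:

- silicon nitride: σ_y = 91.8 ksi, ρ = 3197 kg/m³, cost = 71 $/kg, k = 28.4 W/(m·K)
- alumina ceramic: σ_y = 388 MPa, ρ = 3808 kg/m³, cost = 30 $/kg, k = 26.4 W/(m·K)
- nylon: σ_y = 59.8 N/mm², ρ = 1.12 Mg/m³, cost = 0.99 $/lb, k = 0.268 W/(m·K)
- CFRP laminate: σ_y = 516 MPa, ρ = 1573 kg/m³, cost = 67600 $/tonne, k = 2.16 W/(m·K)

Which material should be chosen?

CFRP laminate

Screen on constraints: cost ≤ 69 $/kg; k ≥ 1.21 W/(m·K). Survivors: alumina ceramic, CFRP laminate.
In SI units:
  alumina ceramic: σ_y = 388.0 MPa, ρ = 3808 kg/m³
  CFRP laminate: σ_y = 516.0 MPa, ρ = 1573 kg/m³
  CFRP laminate: M = 14.4×10⁻³
  alumina ceramic: M = 5.17×10⁻³
Highest index: CFRP laminate.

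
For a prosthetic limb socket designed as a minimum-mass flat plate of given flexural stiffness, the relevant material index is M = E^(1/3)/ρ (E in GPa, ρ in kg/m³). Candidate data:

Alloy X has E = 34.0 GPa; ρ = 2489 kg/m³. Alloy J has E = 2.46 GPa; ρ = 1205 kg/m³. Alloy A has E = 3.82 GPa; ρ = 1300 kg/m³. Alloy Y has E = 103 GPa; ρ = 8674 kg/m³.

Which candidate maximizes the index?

alloy X

Per-candidate index values:
  alloy X: M = 1.30×10⁻³
  alloy A: M = 1.20×10⁻³
  alloy J: M = 1.12×10⁻³
  alloy Y: M = 0.540×10⁻³
Highest index: alloy X.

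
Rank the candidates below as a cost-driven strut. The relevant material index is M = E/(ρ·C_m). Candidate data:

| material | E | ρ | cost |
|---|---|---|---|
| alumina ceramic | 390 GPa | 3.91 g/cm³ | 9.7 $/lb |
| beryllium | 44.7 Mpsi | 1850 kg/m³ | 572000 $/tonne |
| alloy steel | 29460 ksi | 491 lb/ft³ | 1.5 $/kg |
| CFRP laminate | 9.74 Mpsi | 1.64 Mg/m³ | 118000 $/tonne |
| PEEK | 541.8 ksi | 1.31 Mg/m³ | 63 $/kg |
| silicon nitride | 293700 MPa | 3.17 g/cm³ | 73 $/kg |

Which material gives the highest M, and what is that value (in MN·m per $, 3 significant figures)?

alloy steel, M = 17.2 MN·m per $

Normalizing units and computing the index:
  alumina ceramic: E = 390.0 GPa, ρ = 3910 kg/m³, cost = 21.38 $/kg
  beryllium: E = 308.2 GPa, ρ = 1850 kg/m³, cost = 572.0 $/kg
  alloy steel: E = 203.1 GPa, ρ = 7865 kg/m³, cost = 1.500 $/kg
  CFRP laminate: E = 67.15 GPa, ρ = 1640 kg/m³, cost = 118.0 $/kg
  PEEK: E = 3.736 GPa, ρ = 1310 kg/m³, cost = 63.00 $/kg
  silicon nitride: E = 293.7 GPa, ρ = 3170 kg/m³, cost = 73.00 $/kg
  alloy steel: M = 17.2 MN·m per $
  alumina ceramic: M = 4.66 MN·m per $
  silicon nitride: M = 1.27 MN·m per $
  CFRP laminate: M = 0.347 MN·m per $
  beryllium: M = 0.291 MN·m per $
  PEEK: M = 0.0453 MN·m per $
Alloy steel has the largest M.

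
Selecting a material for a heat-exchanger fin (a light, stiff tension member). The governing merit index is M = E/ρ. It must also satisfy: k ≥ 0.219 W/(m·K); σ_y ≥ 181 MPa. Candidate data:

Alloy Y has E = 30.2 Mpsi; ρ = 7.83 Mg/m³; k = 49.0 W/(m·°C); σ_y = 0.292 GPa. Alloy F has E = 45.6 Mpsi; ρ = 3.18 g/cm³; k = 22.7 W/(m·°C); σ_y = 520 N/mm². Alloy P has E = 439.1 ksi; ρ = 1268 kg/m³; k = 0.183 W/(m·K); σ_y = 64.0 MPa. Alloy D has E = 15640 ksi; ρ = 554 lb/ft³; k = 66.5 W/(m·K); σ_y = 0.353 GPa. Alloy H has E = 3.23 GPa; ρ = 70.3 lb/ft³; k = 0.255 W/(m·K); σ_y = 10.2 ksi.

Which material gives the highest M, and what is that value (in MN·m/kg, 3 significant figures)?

Screen on constraints: k ≥ 0.219 W/(m·K); σ_y ≥ 181 MPa. Survivors: alloy Y, alloy F, alloy D.
Putting every candidate on a common basis:
  alloy Y: E = 208.2 GPa, ρ = 7830 kg/m³
  alloy F: E = 314.4 GPa, ρ = 3180 kg/m³
  alloy D: E = 107.8 GPa, ρ = 8874 kg/m³
  alloy F: M = 98.9 MN·m/kg
  alloy Y: M = 26.6 MN·m/kg
  alloy D: M = 12.2 MN·m/kg
Alloy F ranks first.

alloy F, M = 98.9 MN·m/kg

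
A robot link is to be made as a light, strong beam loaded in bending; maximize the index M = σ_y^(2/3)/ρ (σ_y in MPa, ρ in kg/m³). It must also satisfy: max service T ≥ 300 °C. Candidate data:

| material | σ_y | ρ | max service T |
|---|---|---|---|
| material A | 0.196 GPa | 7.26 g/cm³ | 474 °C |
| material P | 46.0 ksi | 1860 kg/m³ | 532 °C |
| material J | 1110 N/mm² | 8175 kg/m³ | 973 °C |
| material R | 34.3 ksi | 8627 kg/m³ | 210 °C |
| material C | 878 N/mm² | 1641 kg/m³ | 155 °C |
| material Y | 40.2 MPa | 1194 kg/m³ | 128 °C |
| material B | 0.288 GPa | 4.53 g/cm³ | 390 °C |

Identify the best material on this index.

Screen on constraints: max service T ≥ 300 °C. Survivors: material A, material P, material J, material B.
Convert each candidate to consistent units, then evaluate M:
  material A: σ_y = 196.0 MPa, ρ = 7260 kg/m³
  material P: σ_y = 317.2 MPa, ρ = 1860 kg/m³
  material J: σ_y = 1110 MPa, ρ = 8175 kg/m³
  material B: σ_y = 288.0 MPa, ρ = 4530 kg/m³
  material P: M = 25.0×10⁻³
  material J: M = 13.1×10⁻³
  material B: M = 9.63×10⁻³
  material A: M = 4.65×10⁻³
The maximum is for material P.

material P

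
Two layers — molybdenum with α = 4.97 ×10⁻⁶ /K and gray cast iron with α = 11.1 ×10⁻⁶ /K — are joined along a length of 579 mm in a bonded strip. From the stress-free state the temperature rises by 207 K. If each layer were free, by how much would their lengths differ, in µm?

Δα = |4.97 − 11.1|×10⁻⁶/K = 6.13×10⁻⁶/K.
ΔL_mismatch = Δα·L·ΔT = 6.13×10⁻⁶ × 579.0 mm × 207.0 K = 735 µm.

735 µm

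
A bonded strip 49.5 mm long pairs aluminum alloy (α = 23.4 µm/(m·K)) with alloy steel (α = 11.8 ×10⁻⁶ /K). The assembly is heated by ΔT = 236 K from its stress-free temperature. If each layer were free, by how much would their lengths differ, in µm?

136 µm

Δα = |23.4 − 11.8|×10⁻⁶/K = 11.6×10⁻⁶/K.
ΔL_mismatch = Δα·L·ΔT = 11.6×10⁻⁶ × 49.5 mm × 236.0 K = 136 µm.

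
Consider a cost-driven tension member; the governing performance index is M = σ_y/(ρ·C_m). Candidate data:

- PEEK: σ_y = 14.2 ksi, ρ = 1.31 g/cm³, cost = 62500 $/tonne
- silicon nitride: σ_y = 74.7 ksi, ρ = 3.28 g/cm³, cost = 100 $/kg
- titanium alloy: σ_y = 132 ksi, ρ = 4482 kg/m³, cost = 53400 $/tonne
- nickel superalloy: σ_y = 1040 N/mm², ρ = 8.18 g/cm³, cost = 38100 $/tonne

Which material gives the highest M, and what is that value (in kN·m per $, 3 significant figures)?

Putting every candidate on a common basis:
  PEEK: σ_y = 97.91 MPa, ρ = 1310 kg/m³, cost = 62.50 $/kg
  silicon nitride: σ_y = 515.0 MPa, ρ = 3280 kg/m³, cost = 100.0 $/kg
  titanium alloy: σ_y = 910.1 MPa, ρ = 4482 kg/m³, cost = 53.40 $/kg
  nickel superalloy: σ_y = 1040 MPa, ρ = 8180 kg/m³, cost = 38.10 $/kg
  titanium alloy: M = 3.80 kN·m per $
  nickel superalloy: M = 3.34 kN·m per $
  silicon nitride: M = 1.57 kN·m per $
  PEEK: M = 1.20 kN·m per $
Titanium alloy has the largest M.

titanium alloy, M = 3.80 kN·m per $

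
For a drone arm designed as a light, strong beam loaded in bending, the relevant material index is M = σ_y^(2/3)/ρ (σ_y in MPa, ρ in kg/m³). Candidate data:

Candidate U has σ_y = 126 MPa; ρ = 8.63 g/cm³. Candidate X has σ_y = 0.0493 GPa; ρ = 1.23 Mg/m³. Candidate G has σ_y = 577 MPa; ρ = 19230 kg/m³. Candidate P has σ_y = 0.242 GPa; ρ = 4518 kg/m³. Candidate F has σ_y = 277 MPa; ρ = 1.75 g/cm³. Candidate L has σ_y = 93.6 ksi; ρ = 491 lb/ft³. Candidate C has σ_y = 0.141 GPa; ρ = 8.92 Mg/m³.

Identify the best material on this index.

Normalizing units and computing the index:
  candidate U: σ_y = 126.0 MPa, ρ = 8630 kg/m³
  candidate X: σ_y = 49.30 MPa, ρ = 1230 kg/m³
  candidate G: σ_y = 577.0 MPa, ρ = 19230 kg/m³
  candidate P: σ_y = 242.0 MPa, ρ = 4518 kg/m³
  candidate F: σ_y = 277.0 MPa, ρ = 1750 kg/m³
  candidate L: σ_y = 645.3 MPa, ρ = 7865 kg/m³
  candidate C: σ_y = 141.0 MPa, ρ = 8920 kg/m³
  candidate F: M = 24.3×10⁻³
  candidate X: M = 10.9×10⁻³
  candidate L: M = 9.49×10⁻³
  candidate P: M = 8.60×10⁻³
  candidate G: M = 3.60×10⁻³
  candidate C: M = 3.04×10⁻³
  candidate U: M = 2.91×10⁻³
Candidate F ranks first.

candidate F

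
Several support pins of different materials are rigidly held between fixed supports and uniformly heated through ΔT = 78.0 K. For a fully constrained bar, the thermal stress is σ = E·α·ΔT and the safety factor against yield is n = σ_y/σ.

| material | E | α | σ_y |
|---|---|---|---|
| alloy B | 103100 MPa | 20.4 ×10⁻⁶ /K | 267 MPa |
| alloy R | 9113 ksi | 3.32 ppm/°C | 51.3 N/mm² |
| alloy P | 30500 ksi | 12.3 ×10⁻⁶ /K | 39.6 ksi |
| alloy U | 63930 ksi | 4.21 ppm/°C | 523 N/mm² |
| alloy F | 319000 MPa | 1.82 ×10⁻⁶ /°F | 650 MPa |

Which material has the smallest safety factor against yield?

Converting E to GPa, α to ×10⁻⁶/K, σ_y to MPa, then σ and n for each:
  alloy B: E = 103.1, α = 20.4, σ_y = 267.0 → σ = 164 MPa, n = 1.63
  alloy R: E = 62.83, α = 3.32, σ_y = 51.30 → σ = 16.3 MPa, n = 3.15
  alloy P: E = 210.3, α = 12.3, σ_y = 273.0 → σ = 202 MPa, n = 1.35
  alloy U: E = 440.8, α = 4.21, σ_y = 523.0 → σ = 145 MPa, n = 3.61
  alloy F: E = 319.0, α = 3.28, σ_y = 650.0 → σ = 81.5 MPa, n = 7.97
Alloy P has the lowest safety factor, n = 1.35.

alloy P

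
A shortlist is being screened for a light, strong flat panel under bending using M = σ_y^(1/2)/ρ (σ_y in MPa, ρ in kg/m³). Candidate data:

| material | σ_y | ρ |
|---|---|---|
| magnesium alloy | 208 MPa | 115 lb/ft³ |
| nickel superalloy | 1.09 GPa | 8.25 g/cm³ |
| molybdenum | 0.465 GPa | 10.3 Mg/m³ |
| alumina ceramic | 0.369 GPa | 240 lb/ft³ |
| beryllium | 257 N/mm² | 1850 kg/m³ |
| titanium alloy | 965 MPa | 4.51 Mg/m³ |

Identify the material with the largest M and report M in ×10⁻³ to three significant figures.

beryllium, M = 8.67×10⁻³

Convert each candidate to consistent units, then evaluate M:
  magnesium alloy: σ_y = 208.0 MPa, ρ = 1842 kg/m³
  nickel superalloy: σ_y = 1090 MPa, ρ = 8250 kg/m³
  molybdenum: σ_y = 465.0 MPa, ρ = 10300 kg/m³
  alumina ceramic: σ_y = 369.0 MPa, ρ = 3844 kg/m³
  beryllium: σ_y = 257.0 MPa, ρ = 1850 kg/m³
  titanium alloy: σ_y = 965.0 MPa, ρ = 4510 kg/m³
  beryllium: M = 8.67×10⁻³
  magnesium alloy: M = 7.83×10⁻³
  titanium alloy: M = 6.89×10⁻³
  alumina ceramic: M = 5.00×10⁻³
  nickel superalloy: M = 4.00×10⁻³
  molybdenum: M = 2.09×10⁻³
Beryllium has the largest M.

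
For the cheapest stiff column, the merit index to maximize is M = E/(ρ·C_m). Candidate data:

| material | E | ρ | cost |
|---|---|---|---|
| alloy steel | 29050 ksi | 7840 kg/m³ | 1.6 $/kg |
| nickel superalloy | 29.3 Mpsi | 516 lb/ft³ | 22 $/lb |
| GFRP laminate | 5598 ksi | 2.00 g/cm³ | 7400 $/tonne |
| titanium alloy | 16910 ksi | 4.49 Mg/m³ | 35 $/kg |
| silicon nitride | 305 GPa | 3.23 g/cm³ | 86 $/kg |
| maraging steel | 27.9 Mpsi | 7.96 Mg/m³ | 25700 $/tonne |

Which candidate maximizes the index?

alloy steel

In SI units:
  alloy steel: E = 200.3 GPa, ρ = 7840 kg/m³, cost = 1.600 $/kg
  nickel superalloy: E = 202.0 GPa, ρ = 8266 kg/m³, cost = 48.50 $/kg
  GFRP laminate: E = 38.60 GPa, ρ = 2000 kg/m³, cost = 7.400 $/kg
  titanium alloy: E = 116.6 GPa, ρ = 4490 kg/m³, cost = 35.00 $/kg
  silicon nitride: E = 305.0 GPa, ρ = 3230 kg/m³, cost = 86.00 $/kg
  maraging steel: E = 192.4 GPa, ρ = 7960 kg/m³, cost = 25.70 $/kg
  alloy steel: M = 16.0 MN·m per $
  GFRP laminate: M = 2.61 MN·m per $
  silicon nitride: M = 1.10 MN·m per $
  maraging steel: M = 0.940 MN·m per $
  titanium alloy: M = 0.742 MN·m per $
  nickel superalloy: M = 0.504 MN·m per $
Alloy steel has the largest M.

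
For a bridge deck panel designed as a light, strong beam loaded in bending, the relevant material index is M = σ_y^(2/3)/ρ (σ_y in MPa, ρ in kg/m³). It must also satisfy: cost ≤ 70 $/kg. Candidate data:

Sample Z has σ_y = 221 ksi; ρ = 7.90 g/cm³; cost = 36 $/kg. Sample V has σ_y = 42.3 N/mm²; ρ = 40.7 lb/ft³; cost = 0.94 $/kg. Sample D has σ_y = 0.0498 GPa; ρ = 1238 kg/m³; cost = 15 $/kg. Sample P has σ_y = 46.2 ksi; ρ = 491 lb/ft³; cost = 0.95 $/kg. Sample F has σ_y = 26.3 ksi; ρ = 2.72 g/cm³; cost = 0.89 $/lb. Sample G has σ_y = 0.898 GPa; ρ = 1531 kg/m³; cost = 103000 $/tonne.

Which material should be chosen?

Screen on constraints: cost ≤ 70 $/kg. Survivors: sample Z, sample V, sample D, sample P, sample F.
After converting to SI:
  sample Z: σ_y = 1524 MPa, ρ = 7900 kg/m³
  sample V: σ_y = 42.30 MPa, ρ = 652.0 kg/m³
  sample D: σ_y = 49.80 MPa, ρ = 1238 kg/m³
  sample P: σ_y = 318.5 MPa, ρ = 7865 kg/m³
  sample F: σ_y = 181.3 MPa, ρ = 2720 kg/m³
  sample V: M = 18.6×10⁻³
  sample Z: M = 16.8×10⁻³
  sample F: M = 11.8×10⁻³
  sample D: M = 10.9×10⁻³
  sample P: M = 5.93×10⁻³
Sample V ranks first.

sample V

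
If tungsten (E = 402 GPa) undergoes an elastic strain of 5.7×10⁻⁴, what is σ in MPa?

229 MPa

σ = E·ε = 402000 MPa × 5.7×10⁻⁴ = 229 MPa.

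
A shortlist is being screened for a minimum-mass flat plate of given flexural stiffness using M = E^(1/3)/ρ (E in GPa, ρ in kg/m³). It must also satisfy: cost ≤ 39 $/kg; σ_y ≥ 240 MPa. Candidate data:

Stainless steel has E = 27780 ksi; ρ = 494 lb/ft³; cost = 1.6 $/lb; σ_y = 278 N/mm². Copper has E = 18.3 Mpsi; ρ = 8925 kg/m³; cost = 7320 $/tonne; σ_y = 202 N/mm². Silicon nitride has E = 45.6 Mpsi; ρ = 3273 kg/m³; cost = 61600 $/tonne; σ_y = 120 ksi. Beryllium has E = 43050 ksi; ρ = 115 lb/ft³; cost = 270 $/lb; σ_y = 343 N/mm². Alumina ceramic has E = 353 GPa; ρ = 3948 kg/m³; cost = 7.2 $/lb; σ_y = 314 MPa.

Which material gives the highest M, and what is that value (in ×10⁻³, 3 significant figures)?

alumina ceramic, M = 1.79×10⁻³

Screen on constraints: cost ≤ 39 $/kg; σ_y ≥ 240 MPa. Survivors: stainless steel, alumina ceramic.
After converting to SI:
  stainless steel: E = 191.5 GPa, ρ = 7913 kg/m³
  alumina ceramic: E = 353.0 GPa, ρ = 3948 kg/m³
  alumina ceramic: M = 1.79×10⁻³
  stainless steel: M = 0.728×10⁻³
Highest index: alumina ceramic.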